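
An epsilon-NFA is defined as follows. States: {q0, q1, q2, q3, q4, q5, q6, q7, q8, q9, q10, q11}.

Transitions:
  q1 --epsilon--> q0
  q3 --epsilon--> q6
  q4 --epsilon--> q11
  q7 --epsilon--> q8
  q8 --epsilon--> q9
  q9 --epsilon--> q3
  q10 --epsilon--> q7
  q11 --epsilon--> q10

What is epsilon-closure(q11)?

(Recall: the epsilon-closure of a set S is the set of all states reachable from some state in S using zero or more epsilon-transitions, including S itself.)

Start with {q11}.
From q11 via epsilon: add q10.
From q10 via epsilon: add q7.
From q7 via epsilon: add q8.
From q8 via epsilon: add q9.
From q9 via epsilon: add q3.
From q3 via epsilon: add q6.
No new states can be added; the closed set is {q3, q6, q7, q8, q9, q10, q11}.

{q3, q6, q7, q8, q9, q10, q11}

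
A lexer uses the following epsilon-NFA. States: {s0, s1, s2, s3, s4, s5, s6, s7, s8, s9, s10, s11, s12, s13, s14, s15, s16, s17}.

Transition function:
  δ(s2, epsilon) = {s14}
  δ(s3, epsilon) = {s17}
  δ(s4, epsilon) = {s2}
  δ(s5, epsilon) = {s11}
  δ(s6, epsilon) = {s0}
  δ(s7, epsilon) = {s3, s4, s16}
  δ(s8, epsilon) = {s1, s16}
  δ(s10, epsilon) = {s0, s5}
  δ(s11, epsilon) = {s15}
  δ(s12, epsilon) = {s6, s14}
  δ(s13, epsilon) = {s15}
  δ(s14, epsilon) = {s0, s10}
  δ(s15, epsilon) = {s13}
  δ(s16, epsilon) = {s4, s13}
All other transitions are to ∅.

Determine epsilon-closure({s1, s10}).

{s0, s1, s5, s10, s11, s13, s15}

Start with {s1, s10}.
From s10 via epsilon: add s0, s5.
From s5 via epsilon: add s11.
From s11 via epsilon: add s15.
From s15 via epsilon: add s13.
No new states can be added; the closed set is {s0, s1, s5, s10, s11, s13, s15}.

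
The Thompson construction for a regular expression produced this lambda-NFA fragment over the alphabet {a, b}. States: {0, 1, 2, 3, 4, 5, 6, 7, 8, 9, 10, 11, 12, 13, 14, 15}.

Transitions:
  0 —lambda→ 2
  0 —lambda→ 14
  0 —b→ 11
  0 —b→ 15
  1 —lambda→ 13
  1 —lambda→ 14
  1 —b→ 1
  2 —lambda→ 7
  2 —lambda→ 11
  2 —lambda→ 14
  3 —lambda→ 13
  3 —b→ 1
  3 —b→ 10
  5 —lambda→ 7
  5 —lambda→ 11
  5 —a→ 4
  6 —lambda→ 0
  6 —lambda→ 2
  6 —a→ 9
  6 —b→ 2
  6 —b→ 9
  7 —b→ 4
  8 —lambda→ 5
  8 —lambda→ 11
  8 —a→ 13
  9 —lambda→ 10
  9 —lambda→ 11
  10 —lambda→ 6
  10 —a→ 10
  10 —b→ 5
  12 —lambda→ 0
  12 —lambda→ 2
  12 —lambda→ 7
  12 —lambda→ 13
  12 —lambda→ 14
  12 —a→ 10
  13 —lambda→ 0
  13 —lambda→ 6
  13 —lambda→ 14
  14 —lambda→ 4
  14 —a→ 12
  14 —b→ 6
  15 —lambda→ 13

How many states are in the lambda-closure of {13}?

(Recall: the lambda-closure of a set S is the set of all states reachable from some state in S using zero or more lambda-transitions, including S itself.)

8

Start with {13}.
From 13 via lambda: add 0, 6, 14.
From 0 via lambda: add 2.
From 14 via lambda: add 4.
From 2 via lambda: add 7, 11.
lambda-closure = {0, 2, 4, 6, 7, 11, 13, 14}, which has 8 states.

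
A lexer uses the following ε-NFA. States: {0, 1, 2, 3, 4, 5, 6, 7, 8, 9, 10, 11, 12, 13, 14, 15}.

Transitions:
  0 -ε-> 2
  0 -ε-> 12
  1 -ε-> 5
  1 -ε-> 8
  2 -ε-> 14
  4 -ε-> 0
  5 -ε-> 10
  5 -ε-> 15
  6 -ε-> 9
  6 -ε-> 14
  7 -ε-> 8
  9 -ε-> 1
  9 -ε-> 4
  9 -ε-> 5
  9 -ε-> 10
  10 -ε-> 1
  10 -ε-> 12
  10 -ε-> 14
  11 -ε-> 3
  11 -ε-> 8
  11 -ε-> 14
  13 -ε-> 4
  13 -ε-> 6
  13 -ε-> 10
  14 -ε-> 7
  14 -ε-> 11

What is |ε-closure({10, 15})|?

10

Start with {10, 15}.
From 10 via ε: add 1, 12, 14.
From 1 via ε: add 5, 8.
From 14 via ε: add 7, 11.
From 11 via ε: add 3.
ε-closure = {1, 3, 5, 7, 8, 10, 11, 12, 14, 15}, which has 10 states.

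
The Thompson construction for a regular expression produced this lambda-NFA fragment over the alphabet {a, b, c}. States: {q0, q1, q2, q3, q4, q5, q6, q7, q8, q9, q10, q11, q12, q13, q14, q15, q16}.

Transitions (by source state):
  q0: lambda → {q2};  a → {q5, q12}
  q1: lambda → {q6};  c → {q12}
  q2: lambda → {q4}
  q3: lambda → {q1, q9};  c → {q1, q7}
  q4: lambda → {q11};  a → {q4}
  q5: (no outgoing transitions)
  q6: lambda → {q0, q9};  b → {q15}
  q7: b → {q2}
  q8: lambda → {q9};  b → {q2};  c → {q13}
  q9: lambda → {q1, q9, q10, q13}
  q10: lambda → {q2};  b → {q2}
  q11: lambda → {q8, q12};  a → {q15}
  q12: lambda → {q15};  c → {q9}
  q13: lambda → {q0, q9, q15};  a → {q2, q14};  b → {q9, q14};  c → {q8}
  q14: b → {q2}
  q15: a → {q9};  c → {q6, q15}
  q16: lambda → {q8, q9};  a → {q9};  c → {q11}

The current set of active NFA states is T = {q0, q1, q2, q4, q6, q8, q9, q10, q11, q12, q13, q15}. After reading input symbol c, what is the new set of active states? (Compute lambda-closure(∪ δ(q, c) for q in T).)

{q0, q1, q2, q4, q6, q8, q9, q10, q11, q12, q13, q15}

q1 on c → {q12}.
q8 on c → {q13}.
q12 on c → {q9}.
q13 on c → {q8}.
q15 on c → {q6, q15}.
No c-transition from q0, q2, q4, q6, q9, q10, q11.
Union after reading c: {q6, q8, q9, q12, q13, q15}.
Now take the lambda-closure:
From q6 via lambda: add q0.
From q9 via lambda: add q1, q10.
From q0 via lambda: add q2.
From q2 via lambda: add q4.
From q4 via lambda: add q11.
No new states can be added; the closed set is {q0, q1, q2, q4, q6, q8, q9, q10, q11, q12, q13, q15}.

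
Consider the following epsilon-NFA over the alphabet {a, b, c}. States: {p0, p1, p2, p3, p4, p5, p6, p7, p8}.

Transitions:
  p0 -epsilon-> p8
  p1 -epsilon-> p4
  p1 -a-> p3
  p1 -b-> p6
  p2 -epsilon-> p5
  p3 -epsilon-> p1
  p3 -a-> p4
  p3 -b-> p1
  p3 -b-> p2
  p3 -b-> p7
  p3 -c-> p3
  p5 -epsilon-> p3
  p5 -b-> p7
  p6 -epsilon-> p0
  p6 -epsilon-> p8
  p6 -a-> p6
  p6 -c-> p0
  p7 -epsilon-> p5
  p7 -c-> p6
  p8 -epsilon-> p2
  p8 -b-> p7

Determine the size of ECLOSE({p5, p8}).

Start with {p5, p8}.
From p5 via epsilon: add p3.
From p8 via epsilon: add p2.
From p3 via epsilon: add p1.
From p1 via epsilon: add p4.
epsilon-closure = {p1, p2, p3, p4, p5, p8}, which has 6 states.

6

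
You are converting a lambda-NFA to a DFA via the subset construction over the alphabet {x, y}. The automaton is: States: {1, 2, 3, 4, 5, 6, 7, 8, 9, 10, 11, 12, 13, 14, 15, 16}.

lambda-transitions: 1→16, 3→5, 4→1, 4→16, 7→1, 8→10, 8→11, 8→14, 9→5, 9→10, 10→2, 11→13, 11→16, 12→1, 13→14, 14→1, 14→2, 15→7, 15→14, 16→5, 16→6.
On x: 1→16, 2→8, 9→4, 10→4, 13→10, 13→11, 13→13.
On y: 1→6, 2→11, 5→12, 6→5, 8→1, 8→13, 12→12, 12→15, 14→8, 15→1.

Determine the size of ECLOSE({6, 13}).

Start with {6, 13}.
From 13 via lambda: add 14.
From 14 via lambda: add 1, 2.
From 1 via lambda: add 16.
From 16 via lambda: add 5.
lambda-closure = {1, 2, 5, 6, 13, 14, 16}, which has 7 states.

7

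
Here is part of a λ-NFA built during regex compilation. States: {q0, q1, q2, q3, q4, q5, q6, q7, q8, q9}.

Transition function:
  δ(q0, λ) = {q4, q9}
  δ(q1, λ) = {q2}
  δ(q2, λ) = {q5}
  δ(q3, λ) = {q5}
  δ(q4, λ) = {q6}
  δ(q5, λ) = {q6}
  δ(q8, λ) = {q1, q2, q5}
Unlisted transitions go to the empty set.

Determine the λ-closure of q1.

{q1, q2, q5, q6}

Start with {q1}.
From q1 via λ: add q2.
From q2 via λ: add q5.
From q5 via λ: add q6.
No new states can be added; the closed set is {q1, q2, q5, q6}.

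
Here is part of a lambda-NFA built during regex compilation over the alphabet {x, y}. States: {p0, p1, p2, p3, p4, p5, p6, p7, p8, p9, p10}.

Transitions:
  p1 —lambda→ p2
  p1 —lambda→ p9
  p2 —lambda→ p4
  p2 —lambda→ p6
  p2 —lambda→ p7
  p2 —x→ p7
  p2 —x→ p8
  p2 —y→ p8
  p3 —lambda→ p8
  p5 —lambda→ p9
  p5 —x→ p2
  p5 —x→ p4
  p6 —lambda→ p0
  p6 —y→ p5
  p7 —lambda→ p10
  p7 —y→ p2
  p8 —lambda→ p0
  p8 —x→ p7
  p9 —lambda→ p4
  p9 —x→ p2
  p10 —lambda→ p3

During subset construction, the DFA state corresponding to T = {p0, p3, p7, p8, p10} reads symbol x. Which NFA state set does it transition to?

p8 on x → {p7}.
No x-transition from p0, p3, p7, p10.
Union after reading x: {p7}.
Now take the lambda-closure:
From p7 via lambda: add p10.
From p10 via lambda: add p3.
From p3 via lambda: add p8.
From p8 via lambda: add p0.
No new states can be added; the closed set is {p0, p3, p7, p8, p10}.

{p0, p3, p7, p8, p10}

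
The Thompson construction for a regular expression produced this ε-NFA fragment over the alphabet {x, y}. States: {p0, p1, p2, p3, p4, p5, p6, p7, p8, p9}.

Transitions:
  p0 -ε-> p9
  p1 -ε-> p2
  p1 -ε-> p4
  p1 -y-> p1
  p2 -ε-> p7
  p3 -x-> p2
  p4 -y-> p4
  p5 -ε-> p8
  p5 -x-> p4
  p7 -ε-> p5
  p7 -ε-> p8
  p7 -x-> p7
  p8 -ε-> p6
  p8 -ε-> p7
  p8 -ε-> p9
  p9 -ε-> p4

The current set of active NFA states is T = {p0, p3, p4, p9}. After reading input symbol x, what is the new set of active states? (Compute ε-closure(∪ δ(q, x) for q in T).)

p3 on x → {p2}.
No x-transition from p0, p4, p9.
Union after reading x: {p2}.
Now take the ε-closure:
From p2 via ε: add p7.
From p7 via ε: add p5, p8.
From p8 via ε: add p6, p9.
From p9 via ε: add p4.
No new states can be added; the closed set is {p2, p4, p5, p6, p7, p8, p9}.

{p2, p4, p5, p6, p7, p8, p9}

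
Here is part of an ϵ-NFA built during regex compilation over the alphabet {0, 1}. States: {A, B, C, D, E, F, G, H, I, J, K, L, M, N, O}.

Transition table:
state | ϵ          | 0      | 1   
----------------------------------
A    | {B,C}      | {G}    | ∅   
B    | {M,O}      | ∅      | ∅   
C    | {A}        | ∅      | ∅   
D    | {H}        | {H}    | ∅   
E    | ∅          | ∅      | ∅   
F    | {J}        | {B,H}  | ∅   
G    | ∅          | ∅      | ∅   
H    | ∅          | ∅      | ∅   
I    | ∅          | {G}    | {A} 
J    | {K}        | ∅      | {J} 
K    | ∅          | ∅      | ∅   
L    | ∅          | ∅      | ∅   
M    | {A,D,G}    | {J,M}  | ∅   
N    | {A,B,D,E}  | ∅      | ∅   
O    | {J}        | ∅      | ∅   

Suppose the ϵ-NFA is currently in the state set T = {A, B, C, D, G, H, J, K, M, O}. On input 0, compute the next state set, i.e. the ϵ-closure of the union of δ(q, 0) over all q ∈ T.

{A, B, C, D, G, H, J, K, M, O}

A on 0 → {G}.
D on 0 → {H}.
M on 0 → {J, M}.
No 0-transition from B, C, G, H, J, K, O.
Union after reading 0: {G, H, J, M}.
Now take the ϵ-closure:
From J via ϵ: add K.
From M via ϵ: add A, D.
From A via ϵ: add B, C.
From B via ϵ: add O.
No new states can be added; the closed set is {A, B, C, D, G, H, J, K, M, O}.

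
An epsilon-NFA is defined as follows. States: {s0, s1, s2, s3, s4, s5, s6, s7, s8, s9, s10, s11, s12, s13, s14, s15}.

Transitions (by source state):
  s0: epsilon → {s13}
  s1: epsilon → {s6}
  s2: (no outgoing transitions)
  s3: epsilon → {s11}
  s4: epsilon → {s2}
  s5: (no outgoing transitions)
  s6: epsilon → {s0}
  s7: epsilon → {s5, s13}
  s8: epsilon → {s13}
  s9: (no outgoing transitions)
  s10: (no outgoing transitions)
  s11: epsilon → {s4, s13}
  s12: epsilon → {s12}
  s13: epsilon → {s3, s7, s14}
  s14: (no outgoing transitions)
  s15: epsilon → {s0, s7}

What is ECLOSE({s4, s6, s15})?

{s0, s2, s3, s4, s5, s6, s7, s11, s13, s14, s15}

Start with {s4, s6, s15}.
From s4 via epsilon: add s2.
From s6 via epsilon: add s0.
From s15 via epsilon: add s7.
From s0 via epsilon: add s13.
From s7 via epsilon: add s5.
From s13 via epsilon: add s3, s14.
From s3 via epsilon: add s11.
No new states can be added; the closed set is {s0, s2, s3, s4, s5, s6, s7, s11, s13, s14, s15}.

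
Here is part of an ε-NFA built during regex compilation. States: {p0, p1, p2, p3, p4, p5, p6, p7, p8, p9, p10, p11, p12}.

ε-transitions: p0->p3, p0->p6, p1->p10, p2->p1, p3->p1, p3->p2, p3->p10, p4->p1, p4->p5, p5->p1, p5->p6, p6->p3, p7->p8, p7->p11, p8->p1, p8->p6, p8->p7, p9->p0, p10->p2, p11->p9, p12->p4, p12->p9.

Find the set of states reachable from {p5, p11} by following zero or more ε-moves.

{p0, p1, p2, p3, p5, p6, p9, p10, p11}

Start with {p5, p11}.
From p5 via ε: add p1, p6.
From p11 via ε: add p9.
From p1 via ε: add p10.
From p6 via ε: add p3.
From p9 via ε: add p0.
From p3 via ε: add p2.
No new states can be added; the closed set is {p0, p1, p2, p3, p5, p6, p9, p10, p11}.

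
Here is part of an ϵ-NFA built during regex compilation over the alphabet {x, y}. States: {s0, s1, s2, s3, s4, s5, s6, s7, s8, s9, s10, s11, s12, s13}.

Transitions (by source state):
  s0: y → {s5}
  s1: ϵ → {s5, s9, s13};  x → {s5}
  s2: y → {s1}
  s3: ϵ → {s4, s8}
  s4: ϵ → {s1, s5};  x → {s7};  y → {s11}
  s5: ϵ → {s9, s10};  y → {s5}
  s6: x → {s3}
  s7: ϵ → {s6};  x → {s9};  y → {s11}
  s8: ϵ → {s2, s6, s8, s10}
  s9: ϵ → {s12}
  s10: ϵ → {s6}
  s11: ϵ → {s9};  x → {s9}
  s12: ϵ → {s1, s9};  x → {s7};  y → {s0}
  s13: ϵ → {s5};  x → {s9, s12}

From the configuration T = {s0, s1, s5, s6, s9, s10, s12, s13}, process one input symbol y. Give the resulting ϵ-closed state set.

{s0, s1, s5, s6, s9, s10, s12, s13}

s0 on y → {s5}.
s5 on y → {s5}.
s12 on y → {s0}.
No y-transition from s1, s6, s9, s10, s13.
Union after reading y: {s0, s5}.
Now take the ϵ-closure:
From s5 via ϵ: add s9, s10.
From s9 via ϵ: add s12.
From s10 via ϵ: add s6.
From s12 via ϵ: add s1.
From s1 via ϵ: add s13.
No new states can be added; the closed set is {s0, s1, s5, s6, s9, s10, s12, s13}.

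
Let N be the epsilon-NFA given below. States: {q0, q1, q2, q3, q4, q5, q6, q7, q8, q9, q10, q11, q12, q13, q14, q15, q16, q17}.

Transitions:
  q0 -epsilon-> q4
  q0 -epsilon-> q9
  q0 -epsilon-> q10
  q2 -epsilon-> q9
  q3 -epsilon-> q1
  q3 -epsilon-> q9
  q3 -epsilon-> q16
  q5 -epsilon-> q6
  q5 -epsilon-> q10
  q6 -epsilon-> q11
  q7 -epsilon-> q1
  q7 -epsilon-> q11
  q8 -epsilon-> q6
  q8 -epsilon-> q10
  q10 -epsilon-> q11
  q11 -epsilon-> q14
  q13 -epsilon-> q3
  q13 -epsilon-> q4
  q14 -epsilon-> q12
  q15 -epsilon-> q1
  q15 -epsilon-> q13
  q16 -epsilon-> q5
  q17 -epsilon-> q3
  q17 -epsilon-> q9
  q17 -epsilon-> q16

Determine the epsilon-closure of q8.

{q6, q8, q10, q11, q12, q14}

Start with {q8}.
From q8 via epsilon: add q6, q10.
From q6 via epsilon: add q11.
From q11 via epsilon: add q14.
From q14 via epsilon: add q12.
No new states can be added; the closed set is {q6, q8, q10, q11, q12, q14}.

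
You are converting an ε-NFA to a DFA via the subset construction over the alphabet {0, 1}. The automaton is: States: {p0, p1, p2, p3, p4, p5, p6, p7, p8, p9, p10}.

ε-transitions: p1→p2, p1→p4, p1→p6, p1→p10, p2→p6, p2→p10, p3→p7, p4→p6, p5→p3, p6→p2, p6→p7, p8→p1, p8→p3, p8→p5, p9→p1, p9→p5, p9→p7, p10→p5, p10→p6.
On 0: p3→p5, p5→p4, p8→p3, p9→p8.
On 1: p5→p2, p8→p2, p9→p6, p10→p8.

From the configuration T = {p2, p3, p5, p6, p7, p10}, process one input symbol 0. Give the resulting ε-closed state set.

{p2, p3, p4, p5, p6, p7, p10}

p3 on 0 → {p5}.
p5 on 0 → {p4}.
No 0-transition from p2, p6, p7, p10.
Union after reading 0: {p4, p5}.
Now take the ε-closure:
From p4 via ε: add p6.
From p5 via ε: add p3.
From p3 via ε: add p7.
From p6 via ε: add p2.
From p2 via ε: add p10.
No new states can be added; the closed set is {p2, p3, p4, p5, p6, p7, p10}.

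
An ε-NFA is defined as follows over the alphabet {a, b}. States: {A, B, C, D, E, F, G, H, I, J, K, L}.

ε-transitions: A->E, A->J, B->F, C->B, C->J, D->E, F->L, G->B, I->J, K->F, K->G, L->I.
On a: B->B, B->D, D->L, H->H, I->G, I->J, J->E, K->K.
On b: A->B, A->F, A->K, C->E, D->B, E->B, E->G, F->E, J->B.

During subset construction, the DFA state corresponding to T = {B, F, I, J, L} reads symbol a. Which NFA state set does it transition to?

B on a → {B, D}.
I on a → {G, J}.
J on a → {E}.
No a-transition from F, L.
Union after reading a: {B, D, E, G, J}.
Now take the ε-closure:
From B via ε: add F.
From F via ε: add L.
From L via ε: add I.
No new states can be added; the closed set is {B, D, E, F, G, I, J, L}.

{B, D, E, F, G, I, J, L}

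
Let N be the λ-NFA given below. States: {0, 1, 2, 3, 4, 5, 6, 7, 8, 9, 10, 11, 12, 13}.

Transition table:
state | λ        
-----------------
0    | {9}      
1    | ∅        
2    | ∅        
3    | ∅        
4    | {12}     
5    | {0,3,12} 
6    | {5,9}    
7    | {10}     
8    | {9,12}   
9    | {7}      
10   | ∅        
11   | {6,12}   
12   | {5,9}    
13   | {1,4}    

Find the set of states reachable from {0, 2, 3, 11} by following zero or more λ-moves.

Start with {0, 2, 3, 11}.
From 0 via λ: add 9.
From 11 via λ: add 6, 12.
From 6 via λ: add 5.
From 9 via λ: add 7.
From 7 via λ: add 10.
No new states can be added; the closed set is {0, 2, 3, 5, 6, 7, 9, 10, 11, 12}.

{0, 2, 3, 5, 6, 7, 9, 10, 11, 12}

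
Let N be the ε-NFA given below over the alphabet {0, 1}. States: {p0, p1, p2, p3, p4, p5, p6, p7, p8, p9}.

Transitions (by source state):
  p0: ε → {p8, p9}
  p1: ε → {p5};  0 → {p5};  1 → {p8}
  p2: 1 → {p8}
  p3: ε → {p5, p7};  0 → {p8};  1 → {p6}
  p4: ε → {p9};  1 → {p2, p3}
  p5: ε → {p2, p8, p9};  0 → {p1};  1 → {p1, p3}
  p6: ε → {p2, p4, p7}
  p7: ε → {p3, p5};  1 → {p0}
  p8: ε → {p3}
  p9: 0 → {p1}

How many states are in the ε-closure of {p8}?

Start with {p8}.
From p8 via ε: add p3.
From p3 via ε: add p5, p7.
From p5 via ε: add p2, p9.
ε-closure = {p2, p3, p5, p7, p8, p9}, which has 6 states.

6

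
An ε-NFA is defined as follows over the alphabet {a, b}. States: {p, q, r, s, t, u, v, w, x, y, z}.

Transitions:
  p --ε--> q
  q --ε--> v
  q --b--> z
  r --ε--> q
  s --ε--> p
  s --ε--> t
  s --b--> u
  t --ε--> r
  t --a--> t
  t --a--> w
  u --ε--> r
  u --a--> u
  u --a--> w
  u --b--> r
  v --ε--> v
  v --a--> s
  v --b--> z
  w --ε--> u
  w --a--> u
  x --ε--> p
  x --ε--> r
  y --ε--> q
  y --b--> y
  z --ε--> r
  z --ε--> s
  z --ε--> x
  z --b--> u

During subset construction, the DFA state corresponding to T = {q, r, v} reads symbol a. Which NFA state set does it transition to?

v on a → {s}.
No a-transition from q, r.
Union after reading a: {s}.
Now take the ε-closure:
From s via ε: add p, t.
From p via ε: add q.
From t via ε: add r.
From q via ε: add v.
No new states can be added; the closed set is {p, q, r, s, t, v}.

{p, q, r, s, t, v}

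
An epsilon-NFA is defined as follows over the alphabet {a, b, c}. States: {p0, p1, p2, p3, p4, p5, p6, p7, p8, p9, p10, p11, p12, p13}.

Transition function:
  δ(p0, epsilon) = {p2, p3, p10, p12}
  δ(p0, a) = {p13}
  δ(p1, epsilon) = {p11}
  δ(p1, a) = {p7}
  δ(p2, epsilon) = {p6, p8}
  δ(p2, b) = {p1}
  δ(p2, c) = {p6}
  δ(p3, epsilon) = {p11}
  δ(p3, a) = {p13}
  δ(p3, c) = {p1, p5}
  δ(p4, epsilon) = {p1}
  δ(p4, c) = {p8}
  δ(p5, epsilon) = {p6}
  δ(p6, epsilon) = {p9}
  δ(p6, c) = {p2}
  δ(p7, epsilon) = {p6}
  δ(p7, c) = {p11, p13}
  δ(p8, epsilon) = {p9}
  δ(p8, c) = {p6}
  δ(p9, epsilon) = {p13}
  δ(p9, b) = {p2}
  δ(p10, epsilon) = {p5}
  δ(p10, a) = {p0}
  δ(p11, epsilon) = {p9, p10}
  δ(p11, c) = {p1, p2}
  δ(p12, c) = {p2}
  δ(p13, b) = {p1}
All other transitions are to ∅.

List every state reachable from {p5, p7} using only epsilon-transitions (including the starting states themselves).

Start with {p5, p7}.
From p5 via epsilon: add p6.
From p6 via epsilon: add p9.
From p9 via epsilon: add p13.
No new states can be added; the closed set is {p5, p6, p7, p9, p13}.

{p5, p6, p7, p9, p13}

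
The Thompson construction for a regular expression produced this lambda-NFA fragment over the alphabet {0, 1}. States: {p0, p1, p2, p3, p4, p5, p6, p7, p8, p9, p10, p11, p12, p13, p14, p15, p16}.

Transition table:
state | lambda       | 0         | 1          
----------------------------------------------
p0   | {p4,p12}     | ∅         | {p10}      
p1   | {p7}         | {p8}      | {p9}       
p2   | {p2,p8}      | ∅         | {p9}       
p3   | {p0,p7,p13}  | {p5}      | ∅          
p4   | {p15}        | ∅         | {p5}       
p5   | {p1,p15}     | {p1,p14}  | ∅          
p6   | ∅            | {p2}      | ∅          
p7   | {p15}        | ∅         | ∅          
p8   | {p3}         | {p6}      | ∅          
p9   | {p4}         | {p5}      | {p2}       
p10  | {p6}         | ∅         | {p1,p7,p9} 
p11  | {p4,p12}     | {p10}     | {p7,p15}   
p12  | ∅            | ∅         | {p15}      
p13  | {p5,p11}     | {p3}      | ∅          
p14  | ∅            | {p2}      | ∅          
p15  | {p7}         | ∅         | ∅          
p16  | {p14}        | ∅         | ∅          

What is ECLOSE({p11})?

Start with {p11}.
From p11 via lambda: add p4, p12.
From p4 via lambda: add p15.
From p15 via lambda: add p7.
No new states can be added; the closed set is {p4, p7, p11, p12, p15}.

{p4, p7, p11, p12, p15}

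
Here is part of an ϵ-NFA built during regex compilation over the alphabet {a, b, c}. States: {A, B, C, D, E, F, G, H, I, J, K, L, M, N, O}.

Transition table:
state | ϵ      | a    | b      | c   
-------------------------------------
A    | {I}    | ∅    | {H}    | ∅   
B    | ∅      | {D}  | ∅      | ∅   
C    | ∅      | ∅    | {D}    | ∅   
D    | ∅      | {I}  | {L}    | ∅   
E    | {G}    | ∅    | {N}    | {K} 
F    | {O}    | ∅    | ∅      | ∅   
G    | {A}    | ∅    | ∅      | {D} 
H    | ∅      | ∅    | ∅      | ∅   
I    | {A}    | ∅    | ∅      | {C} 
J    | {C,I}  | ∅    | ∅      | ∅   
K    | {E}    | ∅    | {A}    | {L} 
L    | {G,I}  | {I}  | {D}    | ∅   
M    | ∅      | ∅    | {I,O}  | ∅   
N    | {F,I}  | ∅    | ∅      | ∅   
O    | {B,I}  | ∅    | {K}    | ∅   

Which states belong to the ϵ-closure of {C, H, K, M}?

Start with {C, H, K, M}.
From K via ϵ: add E.
From E via ϵ: add G.
From G via ϵ: add A.
From A via ϵ: add I.
No new states can be added; the closed set is {A, C, E, G, H, I, K, M}.

{A, C, E, G, H, I, K, M}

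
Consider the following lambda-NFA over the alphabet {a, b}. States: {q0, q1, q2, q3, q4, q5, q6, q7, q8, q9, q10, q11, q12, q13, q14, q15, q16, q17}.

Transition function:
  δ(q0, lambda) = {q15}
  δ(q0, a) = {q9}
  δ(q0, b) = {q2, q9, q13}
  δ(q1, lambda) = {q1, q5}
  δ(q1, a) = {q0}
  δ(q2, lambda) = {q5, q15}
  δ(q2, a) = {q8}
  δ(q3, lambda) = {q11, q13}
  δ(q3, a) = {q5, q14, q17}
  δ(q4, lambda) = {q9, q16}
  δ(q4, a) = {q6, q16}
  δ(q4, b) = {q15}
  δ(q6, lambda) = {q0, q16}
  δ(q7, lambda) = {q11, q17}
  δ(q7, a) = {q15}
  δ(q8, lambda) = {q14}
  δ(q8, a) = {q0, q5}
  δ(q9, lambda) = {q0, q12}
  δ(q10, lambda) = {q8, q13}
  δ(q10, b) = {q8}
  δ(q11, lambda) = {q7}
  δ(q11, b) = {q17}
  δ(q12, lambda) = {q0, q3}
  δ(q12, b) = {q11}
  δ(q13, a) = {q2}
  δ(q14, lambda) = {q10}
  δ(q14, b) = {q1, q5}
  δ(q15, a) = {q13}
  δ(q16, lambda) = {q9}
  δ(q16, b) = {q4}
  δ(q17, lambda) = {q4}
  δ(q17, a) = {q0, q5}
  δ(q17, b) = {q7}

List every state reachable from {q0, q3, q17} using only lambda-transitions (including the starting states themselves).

{q0, q3, q4, q7, q9, q11, q12, q13, q15, q16, q17}

Start with {q0, q3, q17}.
From q0 via lambda: add q15.
From q3 via lambda: add q11, q13.
From q17 via lambda: add q4.
From q4 via lambda: add q9, q16.
From q11 via lambda: add q7.
From q9 via lambda: add q12.
No new states can be added; the closed set is {q0, q3, q4, q7, q9, q11, q12, q13, q15, q16, q17}.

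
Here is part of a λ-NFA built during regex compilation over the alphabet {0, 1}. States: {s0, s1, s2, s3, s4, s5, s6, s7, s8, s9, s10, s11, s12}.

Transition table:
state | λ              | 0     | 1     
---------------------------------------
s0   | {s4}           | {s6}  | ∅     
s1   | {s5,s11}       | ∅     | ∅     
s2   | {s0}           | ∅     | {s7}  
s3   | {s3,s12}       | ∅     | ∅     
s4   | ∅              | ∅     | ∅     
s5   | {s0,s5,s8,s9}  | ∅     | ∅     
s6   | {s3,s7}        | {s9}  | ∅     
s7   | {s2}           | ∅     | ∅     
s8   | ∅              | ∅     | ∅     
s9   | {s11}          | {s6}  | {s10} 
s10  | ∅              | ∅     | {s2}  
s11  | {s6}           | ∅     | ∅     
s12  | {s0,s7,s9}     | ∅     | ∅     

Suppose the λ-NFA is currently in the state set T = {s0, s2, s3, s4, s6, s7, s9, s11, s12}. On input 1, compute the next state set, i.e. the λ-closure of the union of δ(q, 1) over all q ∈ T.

s2 on 1 → {s7}.
s9 on 1 → {s10}.
No 1-transition from s0, s3, s4, s6, s7, s11, s12.
Union after reading 1: {s7, s10}.
Now take the λ-closure:
From s7 via λ: add s2.
From s2 via λ: add s0.
From s0 via λ: add s4.
No new states can be added; the closed set is {s0, s2, s4, s7, s10}.

{s0, s2, s4, s7, s10}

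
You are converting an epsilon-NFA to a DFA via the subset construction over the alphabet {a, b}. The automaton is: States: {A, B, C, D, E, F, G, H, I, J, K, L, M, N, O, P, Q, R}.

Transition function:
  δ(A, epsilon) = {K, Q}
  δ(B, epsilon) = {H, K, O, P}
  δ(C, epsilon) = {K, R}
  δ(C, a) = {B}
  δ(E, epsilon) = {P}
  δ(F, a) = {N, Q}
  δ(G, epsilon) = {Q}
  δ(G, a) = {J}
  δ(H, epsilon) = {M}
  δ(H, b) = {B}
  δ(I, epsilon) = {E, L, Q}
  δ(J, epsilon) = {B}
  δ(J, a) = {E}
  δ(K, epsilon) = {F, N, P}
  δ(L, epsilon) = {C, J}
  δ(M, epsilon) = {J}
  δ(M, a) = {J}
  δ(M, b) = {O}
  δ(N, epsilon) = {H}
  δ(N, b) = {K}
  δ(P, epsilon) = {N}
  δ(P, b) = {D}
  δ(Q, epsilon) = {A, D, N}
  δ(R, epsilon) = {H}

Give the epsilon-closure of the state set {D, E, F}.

{B, D, E, F, H, J, K, M, N, O, P}

Start with {D, E, F}.
From E via epsilon: add P.
From P via epsilon: add N.
From N via epsilon: add H.
From H via epsilon: add M.
From M via epsilon: add J.
From J via epsilon: add B.
From B via epsilon: add K, O.
No new states can be added; the closed set is {B, D, E, F, H, J, K, M, N, O, P}.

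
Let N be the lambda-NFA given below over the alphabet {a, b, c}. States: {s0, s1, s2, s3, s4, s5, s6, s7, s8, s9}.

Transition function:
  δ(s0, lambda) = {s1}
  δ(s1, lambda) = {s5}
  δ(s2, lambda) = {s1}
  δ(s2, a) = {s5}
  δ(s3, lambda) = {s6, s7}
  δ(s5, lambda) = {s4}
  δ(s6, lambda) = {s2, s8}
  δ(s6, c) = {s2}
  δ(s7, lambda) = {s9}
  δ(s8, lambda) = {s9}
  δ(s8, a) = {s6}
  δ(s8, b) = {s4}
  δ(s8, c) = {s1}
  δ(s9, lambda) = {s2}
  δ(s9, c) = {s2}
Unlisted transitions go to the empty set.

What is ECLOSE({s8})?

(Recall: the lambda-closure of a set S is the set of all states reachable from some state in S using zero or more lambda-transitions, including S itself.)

Start with {s8}.
From s8 via lambda: add s9.
From s9 via lambda: add s2.
From s2 via lambda: add s1.
From s1 via lambda: add s5.
From s5 via lambda: add s4.
No new states can be added; the closed set is {s1, s2, s4, s5, s8, s9}.

{s1, s2, s4, s5, s8, s9}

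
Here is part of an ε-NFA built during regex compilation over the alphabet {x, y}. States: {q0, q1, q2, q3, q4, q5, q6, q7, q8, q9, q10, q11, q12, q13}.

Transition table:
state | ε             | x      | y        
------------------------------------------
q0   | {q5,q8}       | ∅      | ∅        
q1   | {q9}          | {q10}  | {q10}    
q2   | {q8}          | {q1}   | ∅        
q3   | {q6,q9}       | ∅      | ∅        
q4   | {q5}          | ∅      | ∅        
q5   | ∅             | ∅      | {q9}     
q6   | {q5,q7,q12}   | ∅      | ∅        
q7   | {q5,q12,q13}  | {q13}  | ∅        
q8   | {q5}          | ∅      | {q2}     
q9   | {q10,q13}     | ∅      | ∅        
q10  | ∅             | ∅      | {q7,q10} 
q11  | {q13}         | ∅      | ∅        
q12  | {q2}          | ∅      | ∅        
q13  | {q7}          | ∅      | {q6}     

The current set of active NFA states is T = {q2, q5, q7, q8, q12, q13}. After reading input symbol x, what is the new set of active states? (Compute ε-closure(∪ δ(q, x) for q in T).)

{q1, q2, q5, q7, q8, q9, q10, q12, q13}

q2 on x → {q1}.
q7 on x → {q13}.
No x-transition from q5, q8, q12, q13.
Union after reading x: {q1, q13}.
Now take the ε-closure:
From q1 via ε: add q9.
From q13 via ε: add q7.
From q7 via ε: add q5, q12.
From q9 via ε: add q10.
From q12 via ε: add q2.
From q2 via ε: add q8.
No new states can be added; the closed set is {q1, q2, q5, q7, q8, q9, q10, q12, q13}.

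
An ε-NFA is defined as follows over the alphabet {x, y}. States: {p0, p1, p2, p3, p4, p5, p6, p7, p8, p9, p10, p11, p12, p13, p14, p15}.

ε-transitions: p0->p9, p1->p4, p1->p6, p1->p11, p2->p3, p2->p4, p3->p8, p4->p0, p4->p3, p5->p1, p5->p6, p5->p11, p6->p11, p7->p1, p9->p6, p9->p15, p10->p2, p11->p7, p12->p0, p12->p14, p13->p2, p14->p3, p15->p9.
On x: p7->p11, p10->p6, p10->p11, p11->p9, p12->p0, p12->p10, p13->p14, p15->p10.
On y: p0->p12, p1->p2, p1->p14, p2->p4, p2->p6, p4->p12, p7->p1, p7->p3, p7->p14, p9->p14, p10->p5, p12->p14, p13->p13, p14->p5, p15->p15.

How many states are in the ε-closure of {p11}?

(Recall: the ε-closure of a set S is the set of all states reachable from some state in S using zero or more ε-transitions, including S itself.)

10

Start with {p11}.
From p11 via ε: add p7.
From p7 via ε: add p1.
From p1 via ε: add p4, p6.
From p4 via ε: add p0, p3.
From p0 via ε: add p9.
From p3 via ε: add p8.
From p9 via ε: add p15.
ε-closure = {p0, p1, p3, p4, p6, p7, p8, p9, p11, p15}, which has 10 states.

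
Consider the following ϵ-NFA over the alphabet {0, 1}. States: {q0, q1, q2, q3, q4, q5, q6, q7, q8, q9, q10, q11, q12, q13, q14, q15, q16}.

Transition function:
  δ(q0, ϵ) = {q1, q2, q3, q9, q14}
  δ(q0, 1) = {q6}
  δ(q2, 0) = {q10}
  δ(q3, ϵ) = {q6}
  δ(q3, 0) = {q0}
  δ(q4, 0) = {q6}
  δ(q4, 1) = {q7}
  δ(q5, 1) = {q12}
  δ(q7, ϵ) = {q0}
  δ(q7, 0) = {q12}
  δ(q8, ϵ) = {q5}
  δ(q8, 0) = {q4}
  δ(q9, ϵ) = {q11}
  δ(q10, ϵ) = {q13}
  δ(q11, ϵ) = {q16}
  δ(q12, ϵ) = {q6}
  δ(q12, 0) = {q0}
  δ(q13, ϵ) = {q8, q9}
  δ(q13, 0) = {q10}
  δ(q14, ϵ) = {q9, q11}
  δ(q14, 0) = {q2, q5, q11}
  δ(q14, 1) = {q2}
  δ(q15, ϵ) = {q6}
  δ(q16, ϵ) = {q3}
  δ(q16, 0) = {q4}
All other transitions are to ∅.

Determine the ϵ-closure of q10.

{q3, q5, q6, q8, q9, q10, q11, q13, q16}

Start with {q10}.
From q10 via ϵ: add q13.
From q13 via ϵ: add q8, q9.
From q8 via ϵ: add q5.
From q9 via ϵ: add q11.
From q11 via ϵ: add q16.
From q16 via ϵ: add q3.
From q3 via ϵ: add q6.
No new states can be added; the closed set is {q3, q5, q6, q8, q9, q10, q11, q13, q16}.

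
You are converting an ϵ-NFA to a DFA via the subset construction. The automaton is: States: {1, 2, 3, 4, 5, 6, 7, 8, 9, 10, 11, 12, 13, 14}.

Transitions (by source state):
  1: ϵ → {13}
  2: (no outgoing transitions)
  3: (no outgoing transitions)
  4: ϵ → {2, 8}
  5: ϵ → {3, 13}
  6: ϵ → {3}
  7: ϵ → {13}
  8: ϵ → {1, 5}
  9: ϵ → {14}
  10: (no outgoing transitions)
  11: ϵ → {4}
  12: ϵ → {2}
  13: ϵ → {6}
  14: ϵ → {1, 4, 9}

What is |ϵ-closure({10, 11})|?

10

Start with {10, 11}.
From 11 via ϵ: add 4.
From 4 via ϵ: add 2, 8.
From 8 via ϵ: add 1, 5.
From 1 via ϵ: add 13.
From 5 via ϵ: add 3.
From 13 via ϵ: add 6.
ϵ-closure = {1, 2, 3, 4, 5, 6, 8, 10, 11, 13}, which has 10 states.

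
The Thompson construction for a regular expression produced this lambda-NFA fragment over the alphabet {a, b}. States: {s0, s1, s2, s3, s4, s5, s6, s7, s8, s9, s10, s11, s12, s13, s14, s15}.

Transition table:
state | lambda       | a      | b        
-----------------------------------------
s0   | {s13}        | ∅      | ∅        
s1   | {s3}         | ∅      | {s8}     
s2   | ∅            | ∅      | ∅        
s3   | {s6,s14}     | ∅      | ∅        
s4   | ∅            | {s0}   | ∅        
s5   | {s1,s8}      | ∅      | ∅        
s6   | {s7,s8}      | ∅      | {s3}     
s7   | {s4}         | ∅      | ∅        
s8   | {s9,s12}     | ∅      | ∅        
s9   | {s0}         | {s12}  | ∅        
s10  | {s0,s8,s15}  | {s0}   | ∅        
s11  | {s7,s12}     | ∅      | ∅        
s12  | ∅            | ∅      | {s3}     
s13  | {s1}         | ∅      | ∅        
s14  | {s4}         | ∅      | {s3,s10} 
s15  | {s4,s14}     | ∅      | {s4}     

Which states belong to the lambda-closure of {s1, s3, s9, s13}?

Start with {s1, s3, s9, s13}.
From s3 via lambda: add s6, s14.
From s9 via lambda: add s0.
From s6 via lambda: add s7, s8.
From s14 via lambda: add s4.
From s8 via lambda: add s12.
No new states can be added; the closed set is {s0, s1, s3, s4, s6, s7, s8, s9, s12, s13, s14}.

{s0, s1, s3, s4, s6, s7, s8, s9, s12, s13, s14}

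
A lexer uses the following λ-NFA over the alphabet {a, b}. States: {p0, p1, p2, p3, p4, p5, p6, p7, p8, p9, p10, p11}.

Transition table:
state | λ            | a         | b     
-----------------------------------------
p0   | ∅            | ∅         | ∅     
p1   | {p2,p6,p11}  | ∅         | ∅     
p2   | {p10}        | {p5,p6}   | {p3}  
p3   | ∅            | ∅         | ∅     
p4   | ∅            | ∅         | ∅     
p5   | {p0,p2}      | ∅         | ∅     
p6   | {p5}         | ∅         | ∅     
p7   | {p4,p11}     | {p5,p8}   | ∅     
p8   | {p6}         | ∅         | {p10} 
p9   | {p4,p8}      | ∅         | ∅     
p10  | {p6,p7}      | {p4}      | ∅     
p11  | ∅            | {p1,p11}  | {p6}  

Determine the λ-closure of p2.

Start with {p2}.
From p2 via λ: add p10.
From p10 via λ: add p6, p7.
From p6 via λ: add p5.
From p7 via λ: add p4, p11.
From p5 via λ: add p0.
No new states can be added; the closed set is {p0, p2, p4, p5, p6, p7, p10, p11}.

{p0, p2, p4, p5, p6, p7, p10, p11}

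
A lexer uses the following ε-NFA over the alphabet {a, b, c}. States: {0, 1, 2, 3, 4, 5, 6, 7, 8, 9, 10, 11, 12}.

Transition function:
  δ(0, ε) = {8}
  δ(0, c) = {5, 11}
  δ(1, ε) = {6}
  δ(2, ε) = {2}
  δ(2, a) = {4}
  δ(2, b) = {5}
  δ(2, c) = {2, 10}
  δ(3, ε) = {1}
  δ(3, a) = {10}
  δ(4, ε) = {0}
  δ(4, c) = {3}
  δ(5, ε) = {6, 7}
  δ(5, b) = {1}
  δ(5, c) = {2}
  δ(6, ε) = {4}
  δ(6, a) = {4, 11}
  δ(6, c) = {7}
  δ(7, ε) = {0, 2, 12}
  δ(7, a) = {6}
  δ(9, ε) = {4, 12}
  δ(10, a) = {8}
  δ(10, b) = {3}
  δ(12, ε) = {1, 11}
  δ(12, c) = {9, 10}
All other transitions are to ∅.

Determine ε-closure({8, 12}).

{0, 1, 4, 6, 8, 11, 12}

Start with {8, 12}.
From 12 via ε: add 1, 11.
From 1 via ε: add 6.
From 6 via ε: add 4.
From 4 via ε: add 0.
No new states can be added; the closed set is {0, 1, 4, 6, 8, 11, 12}.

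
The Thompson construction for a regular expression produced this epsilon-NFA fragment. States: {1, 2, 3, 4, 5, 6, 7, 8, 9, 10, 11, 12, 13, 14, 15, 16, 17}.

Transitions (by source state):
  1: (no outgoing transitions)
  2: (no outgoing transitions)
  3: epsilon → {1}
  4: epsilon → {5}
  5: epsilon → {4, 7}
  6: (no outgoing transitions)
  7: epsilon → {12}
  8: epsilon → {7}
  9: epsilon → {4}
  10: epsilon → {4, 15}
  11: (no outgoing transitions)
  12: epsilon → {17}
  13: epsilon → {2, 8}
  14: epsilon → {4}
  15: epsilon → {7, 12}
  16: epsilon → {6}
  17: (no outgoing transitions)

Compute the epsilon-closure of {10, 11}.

Start with {10, 11}.
From 10 via epsilon: add 4, 15.
From 4 via epsilon: add 5.
From 15 via epsilon: add 7, 12.
From 12 via epsilon: add 17.
No new states can be added; the closed set is {4, 5, 7, 10, 11, 12, 15, 17}.

{4, 5, 7, 10, 11, 12, 15, 17}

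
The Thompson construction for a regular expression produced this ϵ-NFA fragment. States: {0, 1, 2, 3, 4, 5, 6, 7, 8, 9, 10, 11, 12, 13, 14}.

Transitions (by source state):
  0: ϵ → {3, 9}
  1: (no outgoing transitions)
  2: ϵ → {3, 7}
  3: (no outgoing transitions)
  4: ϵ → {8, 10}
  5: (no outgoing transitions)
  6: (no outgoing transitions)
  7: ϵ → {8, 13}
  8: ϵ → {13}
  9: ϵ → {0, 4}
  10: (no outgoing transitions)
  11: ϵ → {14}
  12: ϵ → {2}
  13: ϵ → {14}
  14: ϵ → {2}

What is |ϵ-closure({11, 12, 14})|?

Start with {11, 12, 14}.
From 12 via ϵ: add 2.
From 2 via ϵ: add 3, 7.
From 7 via ϵ: add 8, 13.
ϵ-closure = {2, 3, 7, 8, 11, 12, 13, 14}, which has 8 states.

8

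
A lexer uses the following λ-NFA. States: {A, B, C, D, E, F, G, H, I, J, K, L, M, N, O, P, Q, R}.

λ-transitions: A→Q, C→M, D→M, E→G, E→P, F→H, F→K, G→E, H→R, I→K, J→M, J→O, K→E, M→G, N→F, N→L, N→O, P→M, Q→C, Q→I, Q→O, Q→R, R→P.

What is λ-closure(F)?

Start with {F}.
From F via λ: add H, K.
From H via λ: add R.
From K via λ: add E.
From E via λ: add G, P.
From P via λ: add M.
No new states can be added; the closed set is {E, F, G, H, K, M, P, R}.

{E, F, G, H, K, M, P, R}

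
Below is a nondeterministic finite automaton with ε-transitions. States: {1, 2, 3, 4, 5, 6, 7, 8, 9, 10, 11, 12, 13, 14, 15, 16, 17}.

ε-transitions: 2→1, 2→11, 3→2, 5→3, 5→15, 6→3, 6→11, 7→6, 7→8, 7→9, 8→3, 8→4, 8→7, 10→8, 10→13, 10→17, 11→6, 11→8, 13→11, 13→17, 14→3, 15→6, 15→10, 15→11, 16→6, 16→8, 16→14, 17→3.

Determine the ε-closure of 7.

{1, 2, 3, 4, 6, 7, 8, 9, 11}

Start with {7}.
From 7 via ε: add 6, 8, 9.
From 6 via ε: add 3, 11.
From 8 via ε: add 4.
From 3 via ε: add 2.
From 2 via ε: add 1.
No new states can be added; the closed set is {1, 2, 3, 4, 6, 7, 8, 9, 11}.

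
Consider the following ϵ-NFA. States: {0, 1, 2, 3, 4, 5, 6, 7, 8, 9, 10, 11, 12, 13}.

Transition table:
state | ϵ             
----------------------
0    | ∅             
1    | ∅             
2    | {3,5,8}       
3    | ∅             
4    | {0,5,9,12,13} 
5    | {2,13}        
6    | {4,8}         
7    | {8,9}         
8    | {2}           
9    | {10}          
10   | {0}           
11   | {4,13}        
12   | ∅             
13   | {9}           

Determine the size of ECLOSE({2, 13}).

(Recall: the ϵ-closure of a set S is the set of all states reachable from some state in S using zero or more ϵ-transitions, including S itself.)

Start with {2, 13}.
From 2 via ϵ: add 3, 5, 8.
From 13 via ϵ: add 9.
From 9 via ϵ: add 10.
From 10 via ϵ: add 0.
ϵ-closure = {0, 2, 3, 5, 8, 9, 10, 13}, which has 8 states.

8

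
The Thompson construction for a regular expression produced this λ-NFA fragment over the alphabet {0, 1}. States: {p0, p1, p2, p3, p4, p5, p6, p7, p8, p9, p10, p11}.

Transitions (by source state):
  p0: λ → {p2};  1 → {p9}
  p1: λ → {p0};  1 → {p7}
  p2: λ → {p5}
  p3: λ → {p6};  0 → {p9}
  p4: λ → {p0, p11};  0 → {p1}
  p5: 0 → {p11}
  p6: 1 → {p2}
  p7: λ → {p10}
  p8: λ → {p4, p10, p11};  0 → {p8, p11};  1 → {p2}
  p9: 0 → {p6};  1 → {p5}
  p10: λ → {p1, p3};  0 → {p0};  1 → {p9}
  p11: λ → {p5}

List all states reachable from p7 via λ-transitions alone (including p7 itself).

Start with {p7}.
From p7 via λ: add p10.
From p10 via λ: add p1, p3.
From p1 via λ: add p0.
From p3 via λ: add p6.
From p0 via λ: add p2.
From p2 via λ: add p5.
No new states can be added; the closed set is {p0, p1, p2, p3, p5, p6, p7, p10}.

{p0, p1, p2, p3, p5, p6, p7, p10}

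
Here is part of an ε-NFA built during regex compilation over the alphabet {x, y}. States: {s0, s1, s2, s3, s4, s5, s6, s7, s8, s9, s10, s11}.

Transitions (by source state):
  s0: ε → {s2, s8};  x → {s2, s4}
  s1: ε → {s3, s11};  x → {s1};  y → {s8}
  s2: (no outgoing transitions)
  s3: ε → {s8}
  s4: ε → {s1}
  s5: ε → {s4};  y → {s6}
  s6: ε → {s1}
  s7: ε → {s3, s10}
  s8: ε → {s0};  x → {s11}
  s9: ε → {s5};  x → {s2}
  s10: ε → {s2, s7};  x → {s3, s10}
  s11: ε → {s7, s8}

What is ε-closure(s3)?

{s0, s2, s3, s8}

Start with {s3}.
From s3 via ε: add s8.
From s8 via ε: add s0.
From s0 via ε: add s2.
No new states can be added; the closed set is {s0, s2, s3, s8}.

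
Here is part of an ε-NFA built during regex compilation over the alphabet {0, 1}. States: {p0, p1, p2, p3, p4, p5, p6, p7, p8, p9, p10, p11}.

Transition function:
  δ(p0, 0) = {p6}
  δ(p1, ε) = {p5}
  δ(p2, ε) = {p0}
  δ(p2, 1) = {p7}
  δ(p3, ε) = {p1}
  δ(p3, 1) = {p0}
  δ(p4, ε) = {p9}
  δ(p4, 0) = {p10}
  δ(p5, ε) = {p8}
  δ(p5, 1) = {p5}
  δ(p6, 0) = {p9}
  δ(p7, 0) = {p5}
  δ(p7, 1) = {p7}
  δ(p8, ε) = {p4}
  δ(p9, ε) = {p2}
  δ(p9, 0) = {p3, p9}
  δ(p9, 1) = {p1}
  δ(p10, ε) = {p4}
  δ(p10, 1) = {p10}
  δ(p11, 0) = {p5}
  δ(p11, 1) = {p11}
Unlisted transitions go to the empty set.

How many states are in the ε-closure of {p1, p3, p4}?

Start with {p1, p3, p4}.
From p1 via ε: add p5.
From p4 via ε: add p9.
From p5 via ε: add p8.
From p9 via ε: add p2.
From p2 via ε: add p0.
ε-closure = {p0, p1, p2, p3, p4, p5, p8, p9}, which has 8 states.

8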